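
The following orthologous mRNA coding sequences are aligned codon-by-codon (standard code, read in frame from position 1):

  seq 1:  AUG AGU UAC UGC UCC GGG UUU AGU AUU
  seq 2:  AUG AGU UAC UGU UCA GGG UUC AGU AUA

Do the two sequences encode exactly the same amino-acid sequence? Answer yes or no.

yes

Codon 1: AUG Met / AUG Met — identical.
Codon 2: AGU Ser / AGU Ser — identical.
Codon 3: UAC Tyr / UAC Tyr — identical.
Codon 4: UGC Cys / UGU Cys — synonymous.
Codon 5: UCC Ser / UCA Ser — synonymous.
Codon 6: GGG Gly / GGG Gly — identical.
Codon 7: UUU Phe / UUC Phe — synonymous.
Codon 8: AGU Ser / AGU Ser — identical.
Codon 9: AUU Ile / AUA Ile — synonymous.
Nonsynonymous differences: 0 → same protein.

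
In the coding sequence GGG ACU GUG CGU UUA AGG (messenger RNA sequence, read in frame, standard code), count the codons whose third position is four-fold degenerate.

Codon 1 GGG (Gly): third position 4-fold.
Codon 2 ACU (Thr): third position 4-fold.
Codon 3 GUG (Val): third position 4-fold.
Codon 4 CGU (Arg): third position 4-fold.
Codon 5 UUA (Leu): third position 2-fold.
Codon 6 AGG (Arg): third position 2-fold.
Four-fold degenerate third positions: 4.

4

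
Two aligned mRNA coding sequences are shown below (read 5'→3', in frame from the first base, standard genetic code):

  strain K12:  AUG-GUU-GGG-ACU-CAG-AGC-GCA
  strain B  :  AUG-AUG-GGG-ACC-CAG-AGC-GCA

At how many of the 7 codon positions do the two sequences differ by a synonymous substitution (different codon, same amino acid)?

1

Codon 1: AUG Met / AUG Met — identical.
Codon 2: GUU Val / AUG Met — nonsynonymous.
Codon 3: GGG Gly / GGG Gly — identical.
Codon 4: ACU Thr / ACC Thr — synonymous.
Codon 5: CAG Gln / CAG Gln — identical.
Codon 6: AGC Ser / AGC Ser — identical.
Codon 7: GCA Ala / GCA Ala — identical.
Synonymous differences: 1.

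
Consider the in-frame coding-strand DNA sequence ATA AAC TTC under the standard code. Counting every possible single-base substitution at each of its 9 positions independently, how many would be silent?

4

Codon 1 (ATA, Ile): 2 synonymous substitutions.
Codon 2 (AAC, Asn): 1 synonymous substitution.
Codon 3 (TTC, Phe): 1 synonymous substitution.
Total: 2 + 1 + 1 = 4.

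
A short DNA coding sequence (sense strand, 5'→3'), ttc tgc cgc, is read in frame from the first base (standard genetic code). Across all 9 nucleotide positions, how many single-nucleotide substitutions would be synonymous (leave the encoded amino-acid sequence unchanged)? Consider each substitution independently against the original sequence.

Codon 1 (TTC, Phe): 1 synonymous substitution.
Codon 2 (TGC, Cys): 1 synonymous substitution.
Codon 3 (CGC, Arg): 3 synonymous substitutions.
Total: 1 + 1 + 3 = 5.

5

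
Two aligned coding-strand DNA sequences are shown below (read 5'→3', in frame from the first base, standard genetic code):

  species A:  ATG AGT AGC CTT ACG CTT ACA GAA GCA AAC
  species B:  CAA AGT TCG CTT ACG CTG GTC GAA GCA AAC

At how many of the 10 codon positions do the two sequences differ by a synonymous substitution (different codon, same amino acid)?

2

Codon 1: ATG Met / CAA Gln — nonsynonymous.
Codon 2: AGT Ser / AGT Ser — identical.
Codon 3: AGC Ser / TCG Ser — synonymous.
Codon 4: CTT Leu / CTT Leu — identical.
Codon 5: ACG Thr / ACG Thr — identical.
Codon 6: CTT Leu / CTG Leu — synonymous.
Codon 7: ACA Thr / GTC Val — nonsynonymous.
Codon 8: GAA Glu / GAA Glu — identical.
Codon 9: GCA Ala / GCA Ala — identical.
Codon 10: AAC Asn / AAC Asn — identical.
Synonymous differences: 2.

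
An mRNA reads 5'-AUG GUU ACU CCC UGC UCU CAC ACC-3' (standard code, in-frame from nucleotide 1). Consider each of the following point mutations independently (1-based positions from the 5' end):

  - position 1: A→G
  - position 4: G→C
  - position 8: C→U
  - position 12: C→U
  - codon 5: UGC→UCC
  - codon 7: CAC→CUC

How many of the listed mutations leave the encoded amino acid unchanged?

1

Codon 1: AUG (Met) → GUG (Val) — missense.
Codon 2: GUU (Val) → CUU (Leu) — missense.
Codon 3: ACU (Thr) → AUU (Ile) — missense.
Codon 4: CCC (Pro) → CCU (Pro) — synonymous.
Codon 5: UGC (Cys) → UCC (Ser) — missense.
Codon 7: CAC (His) → CUC (Leu) — missense.
Synonymous: 1 of 6.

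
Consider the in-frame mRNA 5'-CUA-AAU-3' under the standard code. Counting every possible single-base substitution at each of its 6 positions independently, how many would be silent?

5

Codon 1 (CUA, Leu): 4 synonymous substitutions.
Codon 2 (AAU, Asn): 1 synonymous substitution.
Total: 4 + 1 = 5.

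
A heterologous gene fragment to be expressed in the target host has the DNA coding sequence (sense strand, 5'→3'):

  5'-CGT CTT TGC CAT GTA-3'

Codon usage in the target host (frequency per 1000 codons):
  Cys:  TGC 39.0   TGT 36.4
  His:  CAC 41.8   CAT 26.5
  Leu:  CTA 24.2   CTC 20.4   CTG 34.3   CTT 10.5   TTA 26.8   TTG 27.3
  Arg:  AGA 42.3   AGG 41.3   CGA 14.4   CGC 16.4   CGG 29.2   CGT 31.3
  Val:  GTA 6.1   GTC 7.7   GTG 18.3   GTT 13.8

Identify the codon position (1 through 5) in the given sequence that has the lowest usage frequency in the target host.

5

Codon 1 CGT (Arg): 31.3 per 1000.
Codon 2 CTT (Leu): 10.5 per 1000.
Codon 3 TGC (Cys): 39.0 per 1000.
Codon 4 CAT (His): 26.5 per 1000.
Codon 5 GTA (Val): 6.1 per 1000.
Lowest frequency is 6.1 at codon 5.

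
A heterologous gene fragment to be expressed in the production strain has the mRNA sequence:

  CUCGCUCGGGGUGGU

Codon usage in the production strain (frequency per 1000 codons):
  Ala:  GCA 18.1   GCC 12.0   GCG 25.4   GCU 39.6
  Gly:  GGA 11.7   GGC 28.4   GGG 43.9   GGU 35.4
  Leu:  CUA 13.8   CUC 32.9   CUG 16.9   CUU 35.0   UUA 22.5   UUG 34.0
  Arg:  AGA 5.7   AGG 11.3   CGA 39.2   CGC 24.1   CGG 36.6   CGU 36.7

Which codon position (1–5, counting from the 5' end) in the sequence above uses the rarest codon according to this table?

1

Codon 1 CUC (Leu): 32.9 per 1000.
Codon 2 GCU (Ala): 39.6 per 1000.
Codon 3 CGG (Arg): 36.6 per 1000.
Codon 4 GGU (Gly): 35.4 per 1000.
Codon 5 GGU (Gly): 35.4 per 1000.
Lowest frequency is 32.9 at codon 1.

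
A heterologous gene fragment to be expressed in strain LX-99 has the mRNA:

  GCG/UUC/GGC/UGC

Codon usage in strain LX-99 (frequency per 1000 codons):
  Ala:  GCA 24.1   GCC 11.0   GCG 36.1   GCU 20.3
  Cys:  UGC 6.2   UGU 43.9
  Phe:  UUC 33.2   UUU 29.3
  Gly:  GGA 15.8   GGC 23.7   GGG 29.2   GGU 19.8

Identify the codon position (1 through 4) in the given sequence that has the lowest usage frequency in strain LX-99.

4

Codon 1 GCG (Ala): 36.1 per 1000.
Codon 2 UUC (Phe): 33.2 per 1000.
Codon 3 GGC (Gly): 23.7 per 1000.
Codon 4 UGC (Cys): 6.2 per 1000.
Lowest frequency is 6.2 at codon 4.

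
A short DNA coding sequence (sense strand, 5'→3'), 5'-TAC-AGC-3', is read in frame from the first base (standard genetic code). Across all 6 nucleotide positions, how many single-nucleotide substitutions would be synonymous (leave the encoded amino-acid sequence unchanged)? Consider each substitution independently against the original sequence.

2

Codon 1 (TAC, Tyr): 1 synonymous substitution.
Codon 2 (AGC, Ser): 1 synonymous substitution.
Total: 1 + 1 = 2.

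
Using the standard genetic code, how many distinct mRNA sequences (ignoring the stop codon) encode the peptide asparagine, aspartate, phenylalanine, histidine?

Asn: 2 codons.
Asp: 2 codons.
Phe: 2 codons.
His: 2 codons.
2 × 2 × 2 × 2 = 16.

16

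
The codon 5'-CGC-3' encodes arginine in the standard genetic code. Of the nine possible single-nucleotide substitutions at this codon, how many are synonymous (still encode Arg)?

3

Position 1: none → 0 synonymous.
Position 2: none → 0 synonymous.
Position 3: CGT, CGA, CGG → 3 synonymous.
Total: 0 + 0 + 3 = 3.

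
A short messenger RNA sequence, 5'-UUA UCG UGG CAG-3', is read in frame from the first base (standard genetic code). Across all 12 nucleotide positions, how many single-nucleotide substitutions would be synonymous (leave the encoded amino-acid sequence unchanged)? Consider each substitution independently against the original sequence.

6

Codon 1 (UUA, Leu): 2 synonymous substitutions.
Codon 2 (UCG, Ser): 3 synonymous substitutions.
Codon 3 (UGG, Trp): 0 synonymous substitutions.
Codon 4 (CAG, Gln): 1 synonymous substitution.
Total: 2 + 3 + 0 + 1 = 6.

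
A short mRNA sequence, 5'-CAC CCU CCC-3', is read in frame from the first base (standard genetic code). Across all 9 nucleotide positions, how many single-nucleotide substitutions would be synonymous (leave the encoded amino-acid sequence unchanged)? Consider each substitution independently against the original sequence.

7

Codon 1 (CAC, His): 1 synonymous substitution.
Codon 2 (CCU, Pro): 3 synonymous substitutions.
Codon 3 (CCC, Pro): 3 synonymous substitutions.
Total: 1 + 3 + 3 = 7.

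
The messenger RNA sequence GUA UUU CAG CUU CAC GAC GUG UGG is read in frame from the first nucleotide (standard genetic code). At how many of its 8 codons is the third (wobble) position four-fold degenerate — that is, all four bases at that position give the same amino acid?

Codon 1 GUA (Val): third position 4-fold.
Codon 2 UUU (Phe): third position 2-fold.
Codon 3 CAG (Gln): third position 2-fold.
Codon 4 CUU (Leu): third position 4-fold.
Codon 5 CAC (His): third position 2-fold.
Codon 6 GAC (Asp): third position 2-fold.
Codon 7 GUG (Val): third position 4-fold.
Codon 8 UGG (Trp): third position 1-fold.
Four-fold degenerate third positions: 3.

3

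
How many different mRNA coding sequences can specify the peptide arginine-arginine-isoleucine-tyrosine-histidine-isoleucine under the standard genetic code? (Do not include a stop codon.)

1296

Arg: 6 codons.
Arg: 6 codons.
Ile: 3 codons.
Tyr: 2 codons.
His: 2 codons.
Ile: 3 codons.
6 × 6 × 3 × 2 × 2 × 3 = 1296.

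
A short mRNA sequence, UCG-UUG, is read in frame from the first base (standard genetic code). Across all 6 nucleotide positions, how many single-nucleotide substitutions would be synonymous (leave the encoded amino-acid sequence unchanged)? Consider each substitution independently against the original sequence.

5

Codon 1 (UCG, Ser): 3 synonymous substitutions.
Codon 2 (UUG, Leu): 2 synonymous substitutions.
Total: 3 + 2 = 5.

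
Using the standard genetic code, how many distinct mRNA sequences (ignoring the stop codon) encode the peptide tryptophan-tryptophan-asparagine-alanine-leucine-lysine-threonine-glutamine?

Trp: 1 codon.
Trp: 1 codon.
Asn: 2 codons.
Ala: 4 codons.
Leu: 6 codons.
Lys: 2 codons.
Thr: 4 codons.
Gln: 2 codons.
1 × 1 × 2 × 4 × 6 × 2 × 4 × 2 = 768.

768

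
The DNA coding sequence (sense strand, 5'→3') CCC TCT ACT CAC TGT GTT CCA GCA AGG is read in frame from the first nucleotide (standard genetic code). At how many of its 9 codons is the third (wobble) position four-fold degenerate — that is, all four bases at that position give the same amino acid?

6

Codon 1 CCC (Pro): third position 4-fold.
Codon 2 TCT (Ser): third position 4-fold.
Codon 3 ACT (Thr): third position 4-fold.
Codon 4 CAC (His): third position 2-fold.
Codon 5 TGT (Cys): third position 2-fold.
Codon 6 GTT (Val): third position 4-fold.
Codon 7 CCA (Pro): third position 4-fold.
Codon 8 GCA (Ala): third position 4-fold.
Codon 9 AGG (Arg): third position 2-fold.
Four-fold degenerate third positions: 6.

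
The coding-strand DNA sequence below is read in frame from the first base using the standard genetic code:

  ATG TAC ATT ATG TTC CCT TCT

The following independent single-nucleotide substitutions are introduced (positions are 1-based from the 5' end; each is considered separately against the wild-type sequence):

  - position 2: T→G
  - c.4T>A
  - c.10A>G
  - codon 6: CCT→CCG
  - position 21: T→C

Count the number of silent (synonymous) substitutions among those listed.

2

Codon 1: ATG (Met) → AGG (Arg) — missense.
Codon 2: TAC (Tyr) → AAC (Asn) — missense.
Codon 4: ATG (Met) → GTG (Val) — missense.
Codon 6: CCT (Pro) → CCG (Pro) — synonymous.
Codon 7: TCT (Ser) → TCC (Ser) — synonymous.
Synonymous: 2 of 5.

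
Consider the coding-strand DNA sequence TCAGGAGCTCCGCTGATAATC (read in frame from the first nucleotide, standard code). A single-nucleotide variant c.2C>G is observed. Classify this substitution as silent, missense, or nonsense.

nonsense

Position 2 falls in codon 1: TCA → Ser.
After the substitution the codon is TGA → Stop.
The new codon is a stop codon, so this is a nonsense mutation.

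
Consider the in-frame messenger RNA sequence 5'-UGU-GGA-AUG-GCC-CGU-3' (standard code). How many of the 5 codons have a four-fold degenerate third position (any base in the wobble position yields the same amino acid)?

Codon 1 UGU (Cys): third position 2-fold.
Codon 2 GGA (Gly): third position 4-fold.
Codon 3 AUG (Met): third position 1-fold.
Codon 4 GCC (Ala): third position 4-fold.
Codon 5 CGU (Arg): third position 4-fold.
Four-fold degenerate third positions: 3.

3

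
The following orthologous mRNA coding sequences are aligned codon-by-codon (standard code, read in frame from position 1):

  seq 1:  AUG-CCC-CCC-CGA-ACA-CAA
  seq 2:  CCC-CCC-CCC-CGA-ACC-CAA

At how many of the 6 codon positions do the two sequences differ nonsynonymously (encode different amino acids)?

Codon 1: AUG Met / CCC Pro — nonsynonymous.
Codon 2: CCC Pro / CCC Pro — identical.
Codon 3: CCC Pro / CCC Pro — identical.
Codon 4: CGA Arg / CGA Arg — identical.
Codon 5: ACA Thr / ACC Thr — synonymous.
Codon 6: CAA Gln / CAA Gln — identical.
Nonsynonymous differences: 1.

1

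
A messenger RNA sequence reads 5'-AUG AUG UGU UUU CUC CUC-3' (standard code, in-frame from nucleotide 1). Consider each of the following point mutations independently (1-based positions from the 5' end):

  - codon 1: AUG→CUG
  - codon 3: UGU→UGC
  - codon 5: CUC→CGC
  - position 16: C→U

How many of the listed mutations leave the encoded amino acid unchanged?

Codon 1: AUG (Met) → CUG (Leu) — missense.
Codon 3: UGU (Cys) → UGC (Cys) — synonymous.
Codon 5: CUC (Leu) → CGC (Arg) — missense.
Codon 6: CUC (Leu) → UUC (Phe) — missense.
Synonymous: 1 of 4.

1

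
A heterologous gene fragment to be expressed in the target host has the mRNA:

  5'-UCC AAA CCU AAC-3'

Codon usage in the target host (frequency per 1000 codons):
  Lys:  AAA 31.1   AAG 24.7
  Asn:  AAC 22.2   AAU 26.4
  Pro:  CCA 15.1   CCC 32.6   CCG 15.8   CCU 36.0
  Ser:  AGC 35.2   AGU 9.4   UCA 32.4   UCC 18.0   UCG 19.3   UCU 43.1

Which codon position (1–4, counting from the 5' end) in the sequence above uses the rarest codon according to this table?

Codon 1 UCC (Ser): 18.0 per 1000.
Codon 2 AAA (Lys): 31.1 per 1000.
Codon 3 CCU (Pro): 36.0 per 1000.
Codon 4 AAC (Asn): 22.2 per 1000.
Lowest frequency is 18.0 at codon 1.

1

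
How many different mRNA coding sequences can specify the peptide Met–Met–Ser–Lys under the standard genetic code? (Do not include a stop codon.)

Met: 1 codon.
Met: 1 codon.
Ser: 6 codons.
Lys: 2 codons.
1 × 1 × 6 × 2 = 12.

12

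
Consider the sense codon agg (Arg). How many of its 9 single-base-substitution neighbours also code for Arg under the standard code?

Position 1: CGG → 1 synonymous.
Position 2: none → 0 synonymous.
Position 3: AGA → 1 synonymous.
Total: 1 + 0 + 1 = 2.

2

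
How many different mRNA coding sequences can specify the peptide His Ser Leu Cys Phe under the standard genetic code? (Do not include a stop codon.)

His: 2 codons.
Ser: 6 codons.
Leu: 6 codons.
Cys: 2 codons.
Phe: 2 codons.
2 × 6 × 6 × 2 × 2 = 288.

288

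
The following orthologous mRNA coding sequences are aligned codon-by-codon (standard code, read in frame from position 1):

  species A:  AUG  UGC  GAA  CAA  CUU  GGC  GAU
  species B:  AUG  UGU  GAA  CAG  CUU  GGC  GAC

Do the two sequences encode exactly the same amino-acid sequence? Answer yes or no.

yes

Codon 1: AUG Met / AUG Met — identical.
Codon 2: UGC Cys / UGU Cys — synonymous.
Codon 3: GAA Glu / GAA Glu — identical.
Codon 4: CAA Gln / CAG Gln — synonymous.
Codon 5: CUU Leu / CUU Leu — identical.
Codon 6: GGC Gly / GGC Gly — identical.
Codon 7: GAU Asp / GAC Asp — synonymous.
Nonsynonymous differences: 0 → same protein.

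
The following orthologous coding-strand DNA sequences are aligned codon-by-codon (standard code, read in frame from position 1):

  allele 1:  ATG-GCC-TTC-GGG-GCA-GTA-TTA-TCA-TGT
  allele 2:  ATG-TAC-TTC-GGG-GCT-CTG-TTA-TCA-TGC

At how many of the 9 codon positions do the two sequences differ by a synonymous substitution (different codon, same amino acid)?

Codon 1: ATG Met / ATG Met — identical.
Codon 2: GCC Ala / TAC Tyr — nonsynonymous.
Codon 3: TTC Phe / TTC Phe — identical.
Codon 4: GGG Gly / GGG Gly — identical.
Codon 5: GCA Ala / GCT Ala — synonymous.
Codon 6: GTA Val / CTG Leu — nonsynonymous.
Codon 7: TTA Leu / TTA Leu — identical.
Codon 8: TCA Ser / TCA Ser — identical.
Codon 9: TGT Cys / TGC Cys — synonymous.
Synonymous differences: 2.

2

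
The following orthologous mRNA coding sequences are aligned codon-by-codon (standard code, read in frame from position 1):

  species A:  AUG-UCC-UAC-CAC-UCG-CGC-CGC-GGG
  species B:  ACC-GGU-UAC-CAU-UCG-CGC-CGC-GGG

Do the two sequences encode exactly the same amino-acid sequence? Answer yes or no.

Codon 1: AUG Met / ACC Thr — nonsynonymous.
Codon 2: UCC Ser / GGU Gly — nonsynonymous.
Codon 3: UAC Tyr / UAC Tyr — identical.
Codon 4: CAC His / CAU His — synonymous.
Codon 5: UCG Ser / UCG Ser — identical.
Codon 6: CGC Arg / CGC Arg — identical.
Codon 7: CGC Arg / CGC Arg — identical.
Codon 8: GGG Gly / GGG Gly — identical.
Nonsynonymous differences: 2 → different protein.

no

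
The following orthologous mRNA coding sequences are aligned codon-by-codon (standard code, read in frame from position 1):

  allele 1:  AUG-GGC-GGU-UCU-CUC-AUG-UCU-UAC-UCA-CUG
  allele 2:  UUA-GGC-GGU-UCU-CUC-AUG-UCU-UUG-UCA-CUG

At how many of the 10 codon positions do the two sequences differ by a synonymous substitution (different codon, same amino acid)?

0

Codon 1: AUG Met / UUA Leu — nonsynonymous.
Codon 2: GGC Gly / GGC Gly — identical.
Codon 3: GGU Gly / GGU Gly — identical.
Codon 4: UCU Ser / UCU Ser — identical.
Codon 5: CUC Leu / CUC Leu — identical.
Codon 6: AUG Met / AUG Met — identical.
Codon 7: UCU Ser / UCU Ser — identical.
Codon 8: UAC Tyr / UUG Leu — nonsynonymous.
Codon 9: UCA Ser / UCA Ser — identical.
Codon 10: CUG Leu / CUG Leu — identical.
Synonymous differences: 0.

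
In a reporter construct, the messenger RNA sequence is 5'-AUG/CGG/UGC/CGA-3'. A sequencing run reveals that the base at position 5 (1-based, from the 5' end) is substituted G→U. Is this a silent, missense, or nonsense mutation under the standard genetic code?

Position 5 falls in codon 2: CGG → Arg.
After the substitution the codon is CUG → Leu.
Arg ≠ Leu, so this is a missense mutation.

missense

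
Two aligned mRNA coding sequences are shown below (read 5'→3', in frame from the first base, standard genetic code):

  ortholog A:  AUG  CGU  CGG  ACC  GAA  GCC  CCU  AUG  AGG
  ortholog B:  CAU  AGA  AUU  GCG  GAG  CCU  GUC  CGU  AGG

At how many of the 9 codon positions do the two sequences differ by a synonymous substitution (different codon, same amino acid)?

2

Codon 1: AUG Met / CAU His — nonsynonymous.
Codon 2: CGU Arg / AGA Arg — synonymous.
Codon 3: CGG Arg / AUU Ile — nonsynonymous.
Codon 4: ACC Thr / GCG Ala — nonsynonymous.
Codon 5: GAA Glu / GAG Glu — synonymous.
Codon 6: GCC Ala / CCU Pro — nonsynonymous.
Codon 7: CCU Pro / GUC Val — nonsynonymous.
Codon 8: AUG Met / CGU Arg — nonsynonymous.
Codon 9: AGG Arg / AGG Arg — identical.
Synonymous differences: 2.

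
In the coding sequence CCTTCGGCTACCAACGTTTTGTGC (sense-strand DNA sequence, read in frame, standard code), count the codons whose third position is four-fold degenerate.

5

Codon 1 CCT (Pro): third position 4-fold.
Codon 2 TCG (Ser): third position 4-fold.
Codon 3 GCT (Ala): third position 4-fold.
Codon 4 ACC (Thr): third position 4-fold.
Codon 5 AAC (Asn): third position 2-fold.
Codon 6 GTT (Val): third position 4-fold.
Codon 7 TTG (Leu): third position 2-fold.
Codon 8 TGC (Cys): third position 2-fold.
Four-fold degenerate third positions: 5.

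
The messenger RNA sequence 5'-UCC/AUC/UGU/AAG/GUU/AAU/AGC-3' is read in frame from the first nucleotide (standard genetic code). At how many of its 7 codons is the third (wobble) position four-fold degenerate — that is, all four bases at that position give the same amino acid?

Codon 1 UCC (Ser): third position 4-fold.
Codon 2 AUC (Ile): third position 3-fold.
Codon 3 UGU (Cys): third position 2-fold.
Codon 4 AAG (Lys): third position 2-fold.
Codon 5 GUU (Val): third position 4-fold.
Codon 6 AAU (Asn): third position 2-fold.
Codon 7 AGC (Ser): third position 2-fold.
Four-fold degenerate third positions: 2.

2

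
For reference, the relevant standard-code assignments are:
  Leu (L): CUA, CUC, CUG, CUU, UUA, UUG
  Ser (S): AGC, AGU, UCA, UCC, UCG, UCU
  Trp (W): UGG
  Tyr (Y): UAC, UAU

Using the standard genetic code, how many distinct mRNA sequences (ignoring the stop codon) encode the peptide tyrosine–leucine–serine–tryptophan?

Tyr: 2 codons.
Leu: 6 codons.
Ser: 6 codons.
Trp: 1 codon.
2 × 6 × 6 × 1 = 72.

72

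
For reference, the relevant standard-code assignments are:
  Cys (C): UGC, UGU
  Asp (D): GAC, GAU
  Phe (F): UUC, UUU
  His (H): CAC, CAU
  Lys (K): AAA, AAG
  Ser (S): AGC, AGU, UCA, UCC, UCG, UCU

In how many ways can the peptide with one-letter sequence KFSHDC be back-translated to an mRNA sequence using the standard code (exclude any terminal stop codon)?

Lys: 2 codons.
Phe: 2 codons.
Ser: 6 codons.
His: 2 codons.
Asp: 2 codons.
Cys: 2 codons.
2 × 2 × 6 × 2 × 2 × 2 = 192.

192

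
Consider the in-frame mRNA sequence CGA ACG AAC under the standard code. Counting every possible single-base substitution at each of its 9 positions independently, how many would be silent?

8

Codon 1 (CGA, Arg): 4 synonymous substitutions.
Codon 2 (ACG, Thr): 3 synonymous substitutions.
Codon 3 (AAC, Asn): 1 synonymous substitution.
Total: 4 + 3 + 1 = 8.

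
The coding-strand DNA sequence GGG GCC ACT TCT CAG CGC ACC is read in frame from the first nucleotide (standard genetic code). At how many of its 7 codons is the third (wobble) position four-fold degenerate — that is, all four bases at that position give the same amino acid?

6

Codon 1 GGG (Gly): third position 4-fold.
Codon 2 GCC (Ala): third position 4-fold.
Codon 3 ACT (Thr): third position 4-fold.
Codon 4 TCT (Ser): third position 4-fold.
Codon 5 CAG (Gln): third position 2-fold.
Codon 6 CGC (Arg): third position 4-fold.
Codon 7 ACC (Thr): third position 4-fold.
Four-fold degenerate third positions: 6.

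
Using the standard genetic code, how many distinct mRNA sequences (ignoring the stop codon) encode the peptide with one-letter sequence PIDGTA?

1536

Pro: 4 codons.
Ile: 3 codons.
Asp: 2 codons.
Gly: 4 codons.
Thr: 4 codons.
Ala: 4 codons.
4 × 3 × 2 × 4 × 4 × 4 = 1536.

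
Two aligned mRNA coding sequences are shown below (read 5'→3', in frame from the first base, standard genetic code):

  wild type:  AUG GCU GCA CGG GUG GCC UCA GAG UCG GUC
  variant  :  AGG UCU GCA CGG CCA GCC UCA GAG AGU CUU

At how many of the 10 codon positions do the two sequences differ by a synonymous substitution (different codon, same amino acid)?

Codon 1: AUG Met / AGG Arg — nonsynonymous.
Codon 2: GCU Ala / UCU Ser — nonsynonymous.
Codon 3: GCA Ala / GCA Ala — identical.
Codon 4: CGG Arg / CGG Arg — identical.
Codon 5: GUG Val / CCA Pro — nonsynonymous.
Codon 6: GCC Ala / GCC Ala — identical.
Codon 7: UCA Ser / UCA Ser — identical.
Codon 8: GAG Glu / GAG Glu — identical.
Codon 9: UCG Ser / AGU Ser — synonymous.
Codon 10: GUC Val / CUU Leu — nonsynonymous.
Synonymous differences: 1.

1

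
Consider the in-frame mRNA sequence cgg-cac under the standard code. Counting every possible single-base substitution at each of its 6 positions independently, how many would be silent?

5

Codon 1 (CGG, Arg): 4 synonymous substitutions.
Codon 2 (CAC, His): 1 synonymous substitution.
Total: 4 + 1 = 5.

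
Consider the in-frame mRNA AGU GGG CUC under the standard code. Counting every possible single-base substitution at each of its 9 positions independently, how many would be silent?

Codon 1 (AGU, Ser): 1 synonymous substitution.
Codon 2 (GGG, Gly): 3 synonymous substitutions.
Codon 3 (CUC, Leu): 3 synonymous substitutions.
Total: 1 + 3 + 3 = 7.

7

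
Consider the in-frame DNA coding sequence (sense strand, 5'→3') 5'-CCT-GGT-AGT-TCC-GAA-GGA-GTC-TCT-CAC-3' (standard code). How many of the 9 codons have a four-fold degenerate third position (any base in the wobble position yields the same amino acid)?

6

Codon 1 CCT (Pro): third position 4-fold.
Codon 2 GGT (Gly): third position 4-fold.
Codon 3 AGT (Ser): third position 2-fold.
Codon 4 TCC (Ser): third position 4-fold.
Codon 5 GAA (Glu): third position 2-fold.
Codon 6 GGA (Gly): third position 4-fold.
Codon 7 GTC (Val): third position 4-fold.
Codon 8 TCT (Ser): third position 4-fold.
Codon 9 CAC (His): third position 2-fold.
Four-fold degenerate third positions: 6.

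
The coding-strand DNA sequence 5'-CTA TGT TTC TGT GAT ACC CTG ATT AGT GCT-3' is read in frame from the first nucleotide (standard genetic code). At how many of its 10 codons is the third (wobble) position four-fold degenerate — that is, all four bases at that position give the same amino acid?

Codon 1 CTA (Leu): third position 4-fold.
Codon 2 TGT (Cys): third position 2-fold.
Codon 3 TTC (Phe): third position 2-fold.
Codon 4 TGT (Cys): third position 2-fold.
Codon 5 GAT (Asp): third position 2-fold.
Codon 6 ACC (Thr): third position 4-fold.
Codon 7 CTG (Leu): third position 4-fold.
Codon 8 ATT (Ile): third position 3-fold.
Codon 9 AGT (Ser): third position 2-fold.
Codon 10 GCT (Ala): third position 4-fold.
Four-fold degenerate third positions: 4.

4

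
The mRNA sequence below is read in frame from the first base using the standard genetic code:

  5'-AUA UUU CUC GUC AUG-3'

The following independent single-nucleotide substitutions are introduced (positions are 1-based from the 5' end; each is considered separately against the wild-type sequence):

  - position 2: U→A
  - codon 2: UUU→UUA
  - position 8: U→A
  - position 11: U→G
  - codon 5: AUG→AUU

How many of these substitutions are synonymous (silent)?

0

Codon 1: AUA (Ile) → AAA (Lys) — missense.
Codon 2: UUU (Phe) → UUA (Leu) — missense.
Codon 3: CUC (Leu) → CAC (His) — missense.
Codon 4: GUC (Val) → GGC (Gly) — missense.
Codon 5: AUG (Met) → AUU (Ile) — missense.
Synonymous: 0 of 5.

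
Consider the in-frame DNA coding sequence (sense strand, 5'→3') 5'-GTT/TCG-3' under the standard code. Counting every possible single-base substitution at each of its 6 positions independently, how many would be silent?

6

Codon 1 (GTT, Val): 3 synonymous substitutions.
Codon 2 (TCG, Ser): 3 synonymous substitutions.
Total: 3 + 3 = 6.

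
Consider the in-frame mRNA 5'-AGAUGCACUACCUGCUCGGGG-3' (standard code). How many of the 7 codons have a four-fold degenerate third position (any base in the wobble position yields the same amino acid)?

Codon 1 AGA (Arg): third position 2-fold.
Codon 2 UGC (Cys): third position 2-fold.
Codon 3 ACU (Thr): third position 4-fold.
Codon 4 ACC (Thr): third position 4-fold.
Codon 5 UGC (Cys): third position 2-fold.
Codon 6 UCG (Ser): third position 4-fold.
Codon 7 GGG (Gly): third position 4-fold.
Four-fold degenerate third positions: 4.

4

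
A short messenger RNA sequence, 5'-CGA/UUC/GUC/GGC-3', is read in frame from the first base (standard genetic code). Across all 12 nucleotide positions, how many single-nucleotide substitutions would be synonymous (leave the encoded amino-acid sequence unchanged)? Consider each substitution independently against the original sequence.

11

Codon 1 (CGA, Arg): 4 synonymous substitutions.
Codon 2 (UUC, Phe): 1 synonymous substitution.
Codon 3 (GUC, Val): 3 synonymous substitutions.
Codon 4 (GGC, Gly): 3 synonymous substitutions.
Total: 4 + 1 + 3 + 3 = 11.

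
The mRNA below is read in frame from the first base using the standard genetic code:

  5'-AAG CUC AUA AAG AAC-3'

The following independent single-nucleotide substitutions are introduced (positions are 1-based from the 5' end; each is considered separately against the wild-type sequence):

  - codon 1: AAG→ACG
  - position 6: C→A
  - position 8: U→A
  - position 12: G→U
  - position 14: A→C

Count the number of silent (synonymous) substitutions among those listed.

1

Codon 1: AAG (Lys) → ACG (Thr) — missense.
Codon 2: CUC (Leu) → CUA (Leu) — synonymous.
Codon 3: AUA (Ile) → AAA (Lys) — missense.
Codon 4: AAG (Lys) → AAU (Asn) — missense.
Codon 5: AAC (Asn) → ACC (Thr) — missense.
Synonymous: 1 of 5.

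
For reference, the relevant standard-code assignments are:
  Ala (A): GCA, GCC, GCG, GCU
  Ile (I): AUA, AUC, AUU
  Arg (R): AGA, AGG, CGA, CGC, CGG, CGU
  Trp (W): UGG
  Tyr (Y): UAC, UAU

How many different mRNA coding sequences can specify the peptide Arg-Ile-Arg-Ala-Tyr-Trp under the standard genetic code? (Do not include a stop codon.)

864

Arg: 6 codons.
Ile: 3 codons.
Arg: 6 codons.
Ala: 4 codons.
Tyr: 2 codons.
Trp: 1 codon.
6 × 3 × 6 × 4 × 2 × 1 = 864.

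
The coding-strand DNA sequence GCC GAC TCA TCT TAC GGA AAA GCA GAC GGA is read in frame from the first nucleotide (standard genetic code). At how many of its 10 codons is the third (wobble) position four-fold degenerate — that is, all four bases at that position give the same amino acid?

6

Codon 1 GCC (Ala): third position 4-fold.
Codon 2 GAC (Asp): third position 2-fold.
Codon 3 TCA (Ser): third position 4-fold.
Codon 4 TCT (Ser): third position 4-fold.
Codon 5 TAC (Tyr): third position 2-fold.
Codon 6 GGA (Gly): third position 4-fold.
Codon 7 AAA (Lys): third position 2-fold.
Codon 8 GCA (Ala): third position 4-fold.
Codon 9 GAC (Asp): third position 2-fold.
Codon 10 GGA (Gly): third position 4-fold.
Four-fold degenerate third positions: 6.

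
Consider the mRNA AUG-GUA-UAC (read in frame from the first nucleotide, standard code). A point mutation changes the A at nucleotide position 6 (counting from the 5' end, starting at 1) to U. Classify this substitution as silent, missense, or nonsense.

silent

Position 6 falls in codon 2: GUA → Val.
After the substitution the codon is GUU → Val.
Both encode Val, so the change is synonymous.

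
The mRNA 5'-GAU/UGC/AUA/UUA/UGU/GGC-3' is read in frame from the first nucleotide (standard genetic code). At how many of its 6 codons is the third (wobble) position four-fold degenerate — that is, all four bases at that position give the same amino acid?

1

Codon 1 GAU (Asp): third position 2-fold.
Codon 2 UGC (Cys): third position 2-fold.
Codon 3 AUA (Ile): third position 3-fold.
Codon 4 UUA (Leu): third position 2-fold.
Codon 5 UGU (Cys): third position 2-fold.
Codon 6 GGC (Gly): third position 4-fold.
Four-fold degenerate third positions: 1.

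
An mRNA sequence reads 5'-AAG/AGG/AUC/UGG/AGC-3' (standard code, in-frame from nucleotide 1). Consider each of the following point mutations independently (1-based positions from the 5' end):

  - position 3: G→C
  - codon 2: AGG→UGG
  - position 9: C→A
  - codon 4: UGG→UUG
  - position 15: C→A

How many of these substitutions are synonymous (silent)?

Codon 1: AAG (Lys) → AAC (Asn) — missense.
Codon 2: AGG (Arg) → UGG (Trp) — missense.
Codon 3: AUC (Ile) → AUA (Ile) — synonymous.
Codon 4: UGG (Trp) → UUG (Leu) — missense.
Codon 5: AGC (Ser) → AGA (Arg) — missense.
Synonymous: 1 of 5.

1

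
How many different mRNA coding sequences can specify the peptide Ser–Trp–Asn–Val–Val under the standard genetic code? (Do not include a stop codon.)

Ser: 6 codons.
Trp: 1 codon.
Asn: 2 codons.
Val: 4 codons.
Val: 4 codons.
6 × 1 × 2 × 4 × 4 = 192.

192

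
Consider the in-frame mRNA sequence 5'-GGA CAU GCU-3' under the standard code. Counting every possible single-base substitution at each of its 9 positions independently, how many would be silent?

7

Codon 1 (GGA, Gly): 3 synonymous substitutions.
Codon 2 (CAU, His): 1 synonymous substitution.
Codon 3 (GCU, Ala): 3 synonymous substitutions.
Total: 3 + 1 + 3 = 7.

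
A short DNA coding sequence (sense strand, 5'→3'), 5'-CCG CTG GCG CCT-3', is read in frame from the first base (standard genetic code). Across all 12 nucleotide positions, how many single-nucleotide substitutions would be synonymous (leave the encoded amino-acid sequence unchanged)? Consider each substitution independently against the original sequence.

Codon 1 (CCG, Pro): 3 synonymous substitutions.
Codon 2 (CTG, Leu): 4 synonymous substitutions.
Codon 3 (GCG, Ala): 3 synonymous substitutions.
Codon 4 (CCT, Pro): 3 synonymous substitutions.
Total: 3 + 4 + 3 + 3 = 13.

13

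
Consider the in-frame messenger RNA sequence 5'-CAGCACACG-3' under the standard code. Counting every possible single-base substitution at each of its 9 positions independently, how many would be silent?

5

Codon 1 (CAG, Gln): 1 synonymous substitution.
Codon 2 (CAC, His): 1 synonymous substitution.
Codon 3 (ACG, Thr): 3 synonymous substitutions.
Total: 1 + 1 + 3 = 5.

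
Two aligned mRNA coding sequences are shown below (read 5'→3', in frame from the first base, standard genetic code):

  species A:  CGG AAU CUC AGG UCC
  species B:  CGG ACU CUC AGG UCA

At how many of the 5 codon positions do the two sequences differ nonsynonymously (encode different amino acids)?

1

Codon 1: CGG Arg / CGG Arg — identical.
Codon 2: AAU Asn / ACU Thr — nonsynonymous.
Codon 3: CUC Leu / CUC Leu — identical.
Codon 4: AGG Arg / AGG Arg — identical.
Codon 5: UCC Ser / UCA Ser — synonymous.
Nonsynonymous differences: 1.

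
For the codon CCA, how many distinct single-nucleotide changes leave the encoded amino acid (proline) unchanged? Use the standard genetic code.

Position 1: none → 0 synonymous.
Position 2: none → 0 synonymous.
Position 3: CCU, CCC, CCG → 3 synonymous.
Total: 0 + 0 + 3 = 3.

3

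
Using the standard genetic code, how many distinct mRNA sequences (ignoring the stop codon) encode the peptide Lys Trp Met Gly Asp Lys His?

64

Lys: 2 codons.
Trp: 1 codon.
Met: 1 codon.
Gly: 4 codons.
Asp: 2 codons.
Lys: 2 codons.
His: 2 codons.
2 × 1 × 1 × 4 × 2 × 2 × 2 = 64.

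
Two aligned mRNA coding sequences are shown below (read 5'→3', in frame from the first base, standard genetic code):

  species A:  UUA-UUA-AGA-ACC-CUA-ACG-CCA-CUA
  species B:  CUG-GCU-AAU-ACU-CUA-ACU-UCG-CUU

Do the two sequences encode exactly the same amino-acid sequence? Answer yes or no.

no

Codon 1: UUA Leu / CUG Leu — synonymous.
Codon 2: UUA Leu / GCU Ala — nonsynonymous.
Codon 3: AGA Arg / AAU Asn — nonsynonymous.
Codon 4: ACC Thr / ACU Thr — synonymous.
Codon 5: CUA Leu / CUA Leu — identical.
Codon 6: ACG Thr / ACU Thr — synonymous.
Codon 7: CCA Pro / UCG Ser — nonsynonymous.
Codon 8: CUA Leu / CUU Leu — synonymous.
Nonsynonymous differences: 3 → different protein.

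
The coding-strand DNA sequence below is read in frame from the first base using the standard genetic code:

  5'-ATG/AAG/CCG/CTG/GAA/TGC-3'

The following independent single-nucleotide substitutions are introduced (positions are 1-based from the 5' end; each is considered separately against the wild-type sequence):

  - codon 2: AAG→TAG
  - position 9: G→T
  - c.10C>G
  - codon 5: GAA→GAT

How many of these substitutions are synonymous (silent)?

1

Codon 2: AAG (Lys) → TAG (Stop) — nonsense.
Codon 3: CCG (Pro) → CCT (Pro) — synonymous.
Codon 4: CTG (Leu) → GTG (Val) — missense.
Codon 5: GAA (Glu) → GAT (Asp) — missense.
Synonymous: 1 of 4.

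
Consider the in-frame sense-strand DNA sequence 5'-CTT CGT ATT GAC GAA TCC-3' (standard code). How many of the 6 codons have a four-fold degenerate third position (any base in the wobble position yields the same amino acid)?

Codon 1 CTT (Leu): third position 4-fold.
Codon 2 CGT (Arg): third position 4-fold.
Codon 3 ATT (Ile): third position 3-fold.
Codon 4 GAC (Asp): third position 2-fold.
Codon 5 GAA (Glu): third position 2-fold.
Codon 6 TCC (Ser): third position 4-fold.
Four-fold degenerate third positions: 3.

3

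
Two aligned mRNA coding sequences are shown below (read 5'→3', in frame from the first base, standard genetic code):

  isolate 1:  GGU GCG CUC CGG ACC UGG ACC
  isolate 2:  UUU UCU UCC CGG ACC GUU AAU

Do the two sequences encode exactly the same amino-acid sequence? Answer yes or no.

no

Codon 1: GGU Gly / UUU Phe — nonsynonymous.
Codon 2: GCG Ala / UCU Ser — nonsynonymous.
Codon 3: CUC Leu / UCC Ser — nonsynonymous.
Codon 4: CGG Arg / CGG Arg — identical.
Codon 5: ACC Thr / ACC Thr — identical.
Codon 6: UGG Trp / GUU Val — nonsynonymous.
Codon 7: ACC Thr / AAU Asn — nonsynonymous.
Nonsynonymous differences: 5 → different protein.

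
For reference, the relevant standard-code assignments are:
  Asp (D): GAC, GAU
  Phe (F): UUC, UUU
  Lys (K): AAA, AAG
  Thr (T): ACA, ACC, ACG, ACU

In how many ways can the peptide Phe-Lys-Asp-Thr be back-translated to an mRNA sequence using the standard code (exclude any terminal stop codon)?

32

Phe: 2 codons.
Lys: 2 codons.
Asp: 2 codons.
Thr: 4 codons.
2 × 2 × 2 × 4 = 32.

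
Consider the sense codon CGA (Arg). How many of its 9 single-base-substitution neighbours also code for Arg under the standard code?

4

Position 1: AGA → 1 synonymous.
Position 2: none → 0 synonymous.
Position 3: CGU, CGC, CGG → 3 synonymous.
Total: 1 + 0 + 3 = 4.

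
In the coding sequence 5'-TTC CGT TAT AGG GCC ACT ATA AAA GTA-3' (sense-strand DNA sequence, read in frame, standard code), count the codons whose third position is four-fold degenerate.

Codon 1 TTC (Phe): third position 2-fold.
Codon 2 CGT (Arg): third position 4-fold.
Codon 3 TAT (Tyr): third position 2-fold.
Codon 4 AGG (Arg): third position 2-fold.
Codon 5 GCC (Ala): third position 4-fold.
Codon 6 ACT (Thr): third position 4-fold.
Codon 7 ATA (Ile): third position 3-fold.
Codon 8 AAA (Lys): third position 2-fold.
Codon 9 GTA (Val): third position 4-fold.
Four-fold degenerate third positions: 4.

4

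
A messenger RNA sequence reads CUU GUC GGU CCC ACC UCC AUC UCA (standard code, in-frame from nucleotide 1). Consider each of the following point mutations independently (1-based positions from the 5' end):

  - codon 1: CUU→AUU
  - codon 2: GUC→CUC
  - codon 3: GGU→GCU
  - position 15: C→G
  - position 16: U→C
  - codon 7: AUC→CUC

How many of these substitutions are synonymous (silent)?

Codon 1: CUU (Leu) → AUU (Ile) — missense.
Codon 2: GUC (Val) → CUC (Leu) — missense.
Codon 3: GGU (Gly) → GCU (Ala) — missense.
Codon 5: ACC (Thr) → ACG (Thr) — synonymous.
Codon 6: UCC (Ser) → CCC (Pro) — missense.
Codon 7: AUC (Ile) → CUC (Leu) — missense.
Synonymous: 1 of 6.

1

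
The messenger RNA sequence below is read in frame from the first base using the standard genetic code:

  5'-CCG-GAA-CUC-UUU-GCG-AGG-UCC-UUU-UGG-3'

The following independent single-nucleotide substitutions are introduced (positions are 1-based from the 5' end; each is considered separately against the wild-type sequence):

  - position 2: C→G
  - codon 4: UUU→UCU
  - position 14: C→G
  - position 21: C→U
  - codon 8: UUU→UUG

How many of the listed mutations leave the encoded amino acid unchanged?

Codon 1: CCG (Pro) → CGG (Arg) — missense.
Codon 4: UUU (Phe) → UCU (Ser) — missense.
Codon 5: GCG (Ala) → GGG (Gly) — missense.
Codon 7: UCC (Ser) → UCU (Ser) — synonymous.
Codon 8: UUU (Phe) → UUG (Leu) — missense.
Synonymous: 1 of 5.

1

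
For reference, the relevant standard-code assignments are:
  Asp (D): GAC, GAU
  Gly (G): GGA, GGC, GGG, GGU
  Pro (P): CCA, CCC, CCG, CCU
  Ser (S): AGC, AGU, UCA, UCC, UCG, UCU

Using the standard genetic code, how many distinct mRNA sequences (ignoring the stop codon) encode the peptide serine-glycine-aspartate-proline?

Ser: 6 codons.
Gly: 4 codons.
Asp: 2 codons.
Pro: 4 codons.
6 × 4 × 2 × 4 = 192.

192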